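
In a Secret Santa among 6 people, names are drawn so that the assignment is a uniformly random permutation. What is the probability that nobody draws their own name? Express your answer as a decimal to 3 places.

This is the derangement probability: permutations of 6 with no fixed point.
D(6) = 6! · (1 − 1/1! + 1/2! − ··· + (−1)^6/6!) = 265.
P = 265/720 = 53/144 ≈ 0.368.

0.368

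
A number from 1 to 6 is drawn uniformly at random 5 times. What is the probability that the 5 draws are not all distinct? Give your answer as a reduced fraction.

49/54

P(all 5 different) = 6/6 · 5/6 · ··· · 2/6 = 5/54.
P(at least two equal) = 1 − 5/54 = 49/54.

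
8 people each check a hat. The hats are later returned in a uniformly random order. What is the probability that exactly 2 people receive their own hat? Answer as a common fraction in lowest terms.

53/288

Choose which 2 of the 8 are fixed: C(8,2) = 28 ways.
The remaining 6 must have no fixed point: D(6) = 265.
P = 28·265/40320 = 53/288.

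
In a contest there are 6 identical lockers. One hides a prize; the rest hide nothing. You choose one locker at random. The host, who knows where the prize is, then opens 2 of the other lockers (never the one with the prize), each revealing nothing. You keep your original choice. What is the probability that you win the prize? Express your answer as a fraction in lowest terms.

The host can always open 2 empty lockers regardless of your choice, so the reveals give no information about your original locker.
P(win by staying) = 1/6.

1/6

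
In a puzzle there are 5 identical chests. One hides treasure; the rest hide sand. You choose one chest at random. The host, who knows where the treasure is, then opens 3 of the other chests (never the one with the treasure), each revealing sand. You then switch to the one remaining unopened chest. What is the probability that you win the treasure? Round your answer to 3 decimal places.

0.800

Your original chest holds the treasure with probability 1/5, so the other 4 collectively hold it with probability 4/5.
The host can always find 3 empty chests to open, so the reveals don't change that 4/5; it is now spread over the 1 remaining unopened chest.
P(win by switching) = (4/5) · (1/1) = 4/5 ≈ 0.800.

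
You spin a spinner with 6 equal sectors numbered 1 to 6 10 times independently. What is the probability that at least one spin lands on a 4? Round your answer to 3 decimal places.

0.838

P(no spin lands on a 4) = (5/6)^10 ≈ 0.162.
P(at least one) = 1 − 0.162 = 0.838.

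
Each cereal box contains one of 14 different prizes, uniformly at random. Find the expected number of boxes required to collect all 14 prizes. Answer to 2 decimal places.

After i distinct types are collected, each trial gives a new one with probability (14−i)/14, so the expected wait for the next new type is 14/(14−i).
E = 14/14 + 14/13 + 14/12 + 14/11 + 14/10 + 14/9 + 14/8 + 14/7 + 14/6 + 14/5 + 14/4 + 14/3 + 14/2 + 14/1 = 1171733/25740 ≈ 45.52.

45.52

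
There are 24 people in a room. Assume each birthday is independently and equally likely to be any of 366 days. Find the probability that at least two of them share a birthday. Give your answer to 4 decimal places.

0.5373

It's easier to compute the probability that all 24 are distinct.
P(all distinct) = 366/366 · 365/366 · ··· · 343/366 ≈ 0.4627.
So the probability of at least one match is 1 − 0.4627 = 0.5373.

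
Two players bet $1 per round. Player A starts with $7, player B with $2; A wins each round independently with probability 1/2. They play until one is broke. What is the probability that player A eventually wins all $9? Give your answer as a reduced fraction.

With a fair step, P(i) = ½P(i−1) + ½P(i+1) with P(0)=0, P(9)=1 has the linear solution P(i) = i/9.
P(7) = 7/9.

7/9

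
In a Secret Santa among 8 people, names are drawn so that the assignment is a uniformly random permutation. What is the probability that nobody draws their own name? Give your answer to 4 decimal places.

0.3679

This is the derangement probability: permutations of 8 with no fixed point.
D(8) = 8! · (1 − 1/1! + 1/2! − ··· + (−1)^8/8!) = 14833.
P = 14833/40320 = 2119/5760 ≈ 0.3679.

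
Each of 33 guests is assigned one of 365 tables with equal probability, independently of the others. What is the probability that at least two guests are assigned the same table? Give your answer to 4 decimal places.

It's easier to compute the probability that all 33 are distinct.
P(all distinct) = 365/365 · 364/365 · ··· · 333/365 ≈ 0.2250.
So the probability of at least one match is 1 − 0.2250 = 0.7750.

0.7750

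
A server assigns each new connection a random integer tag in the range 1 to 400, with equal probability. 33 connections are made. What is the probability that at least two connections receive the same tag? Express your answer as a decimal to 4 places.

It's easier to compute the probability that all 33 are distinct.
P(all distinct) = 400/400 · 399/400 · ··· · 368/400 ≈ 0.2574.
So the probability of at least one match is 1 − 0.2574 = 0.7426.

0.7426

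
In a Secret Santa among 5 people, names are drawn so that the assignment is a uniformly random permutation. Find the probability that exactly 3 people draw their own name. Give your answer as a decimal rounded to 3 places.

Choose which 3 of the 5 are fixed: C(5,3) = 10 ways.
The remaining 2 must have no fixed point: D(2) = 1.
P = 10·1/120 = 1/12 ≈ 0.083.

0.083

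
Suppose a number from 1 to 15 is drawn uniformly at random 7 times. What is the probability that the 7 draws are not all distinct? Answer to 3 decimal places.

P(all 7 different) = 15/15 · 14/15 · ··· · 9/15 ≈ 0.190.
P(at least two equal) = 1 − 0.190 = 0.810.

0.810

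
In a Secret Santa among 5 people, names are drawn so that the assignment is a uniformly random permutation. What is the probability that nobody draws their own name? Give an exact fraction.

11/30

This is the derangement probability: permutations of 5 with no fixed point.
D(5) = 5! · (1 − 1/1! + 1/2! − ··· + (−1)^5/5!) = 44.
P = 44/120 = 11/30.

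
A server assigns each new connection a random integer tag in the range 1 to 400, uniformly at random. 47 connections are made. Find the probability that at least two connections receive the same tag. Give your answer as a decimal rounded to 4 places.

0.9400

It's easier to compute the probability that all 47 are distinct.
P(all distinct) = 400/400 · 399/400 · ··· · 354/400 ≈ 0.0600.
So the probability of at least one match is 1 − 0.0600 = 0.9400.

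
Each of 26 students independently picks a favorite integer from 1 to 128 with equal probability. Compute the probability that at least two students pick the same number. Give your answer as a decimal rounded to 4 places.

It's easier to compute the probability that all 26 are distinct.
P(all distinct) = 128/128 · 127/128 · ··· · 103/128 ≈ 0.0654.
So the probability of at least one match is 1 − 0.0654 = 0.9346.

0.9346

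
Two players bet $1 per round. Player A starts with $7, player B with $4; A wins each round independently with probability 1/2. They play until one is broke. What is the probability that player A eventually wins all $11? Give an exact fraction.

7/11

With a fair step, P(i) = ½P(i−1) + ½P(i+1) with P(0)=0, P(11)=1 has the linear solution P(i) = i/11.
P(7) = 7/11.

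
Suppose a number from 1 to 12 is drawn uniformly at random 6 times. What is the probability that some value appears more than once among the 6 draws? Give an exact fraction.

P(all 6 different) = 12/12 · 11/12 · ··· · 7/12 = 385/1728.
P(at least two equal) = 1 − 385/1728 = 1343/1728.

1343/1728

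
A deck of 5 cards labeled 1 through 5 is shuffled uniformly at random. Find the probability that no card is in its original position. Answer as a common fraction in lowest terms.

This is the derangement probability: permutations of 5 with no fixed point.
D(5) = 5! · (1 − 1/1! + 1/2! − ··· + (−1)^5/5!) = 44.
P = 44/120 = 11/30.

11/30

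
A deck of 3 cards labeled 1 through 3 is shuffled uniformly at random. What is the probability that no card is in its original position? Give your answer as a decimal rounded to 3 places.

This is the derangement probability: permutations of 3 with no fixed point.
D(3) = 3! · (1 − 1/1! + 1/2! − ··· + (−1)^3/3!) = 2.
P = 2/6 = 1/3 ≈ 0.333.

0.333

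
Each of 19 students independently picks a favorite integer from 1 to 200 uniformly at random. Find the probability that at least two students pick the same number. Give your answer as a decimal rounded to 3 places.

0.586

It's easier to compute the probability that all 19 are distinct.
P(all distinct) = 200/200 · 199/200 · ··· · 182/200 ≈ 0.414.
So the probability of at least one match is 1 − 0.414 = 0.586.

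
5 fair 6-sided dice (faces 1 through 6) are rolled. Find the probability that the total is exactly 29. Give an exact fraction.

5/7776

There are 6^5 = 7776 equally likely outcomes.
The number of ordered 5-tuples from {1,…,6} summing to 29 is 5.
P(sum = 29) = 5/7776.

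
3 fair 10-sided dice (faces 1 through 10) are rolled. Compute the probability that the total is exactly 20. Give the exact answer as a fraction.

There are 10^3 = 1000 equally likely outcomes.
The number of ordered 3-tuples from {1,…,10} summing to 20 is 63.
P(sum = 20) = 63/1000.

63/1000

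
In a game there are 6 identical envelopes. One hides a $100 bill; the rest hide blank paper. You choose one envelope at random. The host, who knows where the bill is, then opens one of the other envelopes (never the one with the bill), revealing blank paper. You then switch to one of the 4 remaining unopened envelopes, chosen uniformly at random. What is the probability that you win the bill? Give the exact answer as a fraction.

Your original envelope holds the bill with probability 1/6, so the other 5 collectively hold it with probability 5/6.
The host can always find an empty envelope to open, so this doesn't change that 5/6; it is now spread over the 4 remaining unopened envelopes.
P(win by switching) = (5/6) · (1/4) = 5/24.

5/24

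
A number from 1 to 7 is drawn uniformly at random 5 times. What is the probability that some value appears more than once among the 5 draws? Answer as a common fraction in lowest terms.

2041/2401

P(all 5 different) = 7/7 · 6/7 · ··· · 3/7 = 360/2401.
P(at least two equal) = 1 − 360/2401 = 2041/2401.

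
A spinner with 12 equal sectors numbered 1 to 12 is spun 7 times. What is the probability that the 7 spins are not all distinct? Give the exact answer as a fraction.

P(all 7 different) = 12/12 · 11/12 · ··· · 6/12 = 385/3456.
P(at least two equal) = 1 − 385/3456 = 3071/3456.

3071/3456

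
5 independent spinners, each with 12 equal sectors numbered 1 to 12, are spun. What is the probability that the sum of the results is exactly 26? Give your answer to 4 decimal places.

0.0365

There are 12^5 = 248832 equally likely outcomes.
The number of ordered 5-tuples from {1,…,12} summing to 26 is 9075.
P(sum = 26) = 9075/248832 = 3025/82944 ≈ 0.0365.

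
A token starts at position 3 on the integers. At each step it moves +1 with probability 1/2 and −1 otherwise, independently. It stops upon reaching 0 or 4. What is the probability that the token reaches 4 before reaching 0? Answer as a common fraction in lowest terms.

With a fair step, P(i) = ½P(i−1) + ½P(i+1) with P(0)=0, P(4)=1 has the linear solution P(i) = i/4.
P(3) = 3/4.

3/4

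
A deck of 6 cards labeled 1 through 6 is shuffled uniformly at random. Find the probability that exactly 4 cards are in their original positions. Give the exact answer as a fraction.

1/48

Choose which 4 of the 6 are fixed: C(6,4) = 15 ways.
The remaining 2 must have no fixed point: D(2) = 1.
P = 15·1/720 = 1/48.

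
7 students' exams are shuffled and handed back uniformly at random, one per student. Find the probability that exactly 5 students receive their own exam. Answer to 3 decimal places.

0.004

Choose which 5 of the 7 are fixed: C(7,5) = 21 ways.
The remaining 2 must have no fixed point: D(2) = 1.
P = 21·1/5040 = 1/240 ≈ 0.004.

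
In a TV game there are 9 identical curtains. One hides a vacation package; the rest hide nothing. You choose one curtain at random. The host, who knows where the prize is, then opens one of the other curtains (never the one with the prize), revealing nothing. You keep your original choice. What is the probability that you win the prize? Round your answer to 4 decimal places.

0.1111

The host can always open an empty curtain regardless of your choice, so this gives no information about your original curtain.
P(win by staying) = 1/9 ≈ 0.1111.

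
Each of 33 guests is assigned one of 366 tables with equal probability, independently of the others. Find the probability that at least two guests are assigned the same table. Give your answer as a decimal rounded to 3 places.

0.774

It's easier to compute the probability that all 33 are distinct.
P(all distinct) = 366/366 · 365/366 · ··· · 334/366 ≈ 0.226.
So the probability of at least one match is 1 − 0.226 = 0.774.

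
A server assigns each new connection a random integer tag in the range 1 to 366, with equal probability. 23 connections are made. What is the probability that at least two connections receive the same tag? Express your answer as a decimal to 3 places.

0.506

It's easier to compute the probability that all 23 are distinct.
P(all distinct) = 366/366 · 365/366 · ··· · 344/366 ≈ 0.494.
So the probability of at least one match is 1 − 0.494 = 0.506.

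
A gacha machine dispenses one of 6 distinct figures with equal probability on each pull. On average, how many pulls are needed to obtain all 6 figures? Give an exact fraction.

After i distinct types are collected, each trial gives a new one with probability (6−i)/6, so the expected wait for the next new type is 6/(6−i).
E = 6/6 + 6/5 + 6/4 + 6/3 + 6/2 + 6/1 = 147/10.

147/10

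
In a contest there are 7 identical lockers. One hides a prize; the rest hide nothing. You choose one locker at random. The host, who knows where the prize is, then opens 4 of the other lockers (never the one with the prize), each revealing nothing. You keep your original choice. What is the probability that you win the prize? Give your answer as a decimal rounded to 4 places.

0.1429

The host can always open 4 empty lockers regardless of your choice, so the reveals give no information about your original locker.
P(win by staying) = 1/7 ≈ 0.1429.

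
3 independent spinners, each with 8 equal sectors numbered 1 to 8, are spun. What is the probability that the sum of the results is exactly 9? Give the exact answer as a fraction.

7/128

There are 8^3 = 512 equally likely outcomes.
The number of ordered 3-tuples from {1,…,8} summing to 9 is 28.
P(sum = 9) = 28/512 = 7/128.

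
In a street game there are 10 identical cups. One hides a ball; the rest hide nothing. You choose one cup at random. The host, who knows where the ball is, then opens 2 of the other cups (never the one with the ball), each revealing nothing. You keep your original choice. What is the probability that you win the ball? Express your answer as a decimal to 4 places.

The host can always open 2 empty cups regardless of your choice, so the reveals give no information about your original cup.
P(win by staying) = 1/10 ≈ 0.1000.

0.1000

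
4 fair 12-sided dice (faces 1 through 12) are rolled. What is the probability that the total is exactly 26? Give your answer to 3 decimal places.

0.056

There are 12^4 = 20736 equally likely outcomes.
The number of ordered 4-tuples from {1,…,12} summing to 26 is 1156.
P(sum = 26) = 1156/20736 = 289/5184 ≈ 0.056.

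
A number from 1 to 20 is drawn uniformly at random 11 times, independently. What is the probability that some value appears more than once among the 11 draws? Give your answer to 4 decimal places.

0.9673

P(all 11 different) = 20/20 · 19/20 · ··· · 10/20 ≈ 0.0327.
P(at least two equal) = 1 − 0.0327 = 0.9673.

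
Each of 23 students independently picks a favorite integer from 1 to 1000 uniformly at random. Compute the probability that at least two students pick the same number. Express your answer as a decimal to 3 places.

0.225

It's easier to compute the probability that all 23 are distinct.
P(all distinct) = 1000/1000 · 999/1000 · ··· · 978/1000 ≈ 0.775.
So the probability of at least one match is 1 − 0.775 = 0.225.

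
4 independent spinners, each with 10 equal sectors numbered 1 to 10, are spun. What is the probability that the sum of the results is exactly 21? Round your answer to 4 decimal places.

0.0660

There are 10^4 = 10000 equally likely outcomes.
The number of ordered 4-tuples from {1,…,10} summing to 21 is 660.
P(sum = 21) = 660/10000 = 33/500 ≈ 0.0660.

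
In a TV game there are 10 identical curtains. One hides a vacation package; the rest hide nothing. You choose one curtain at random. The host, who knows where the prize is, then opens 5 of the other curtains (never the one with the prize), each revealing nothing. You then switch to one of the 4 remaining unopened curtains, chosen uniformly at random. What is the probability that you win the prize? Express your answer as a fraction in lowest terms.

9/40

Your original curtain holds the prize with probability 1/10, so the other 9 collectively hold it with probability 9/10.
The host can always find 5 empty curtains to open, so the reveals don't change that 9/10; it is now spread over the 4 remaining unopened curtains.
P(win by switching) = (9/10) · (1/4) = 9/40.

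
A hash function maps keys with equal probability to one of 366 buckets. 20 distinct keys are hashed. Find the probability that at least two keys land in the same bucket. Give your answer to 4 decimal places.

0.4106

It's easier to compute the probability that all 20 are distinct.
P(all distinct) = 366/366 · 365/366 · ··· · 347/366 ≈ 0.5894.
So the probability of at least one match is 1 − 0.5894 = 0.4106.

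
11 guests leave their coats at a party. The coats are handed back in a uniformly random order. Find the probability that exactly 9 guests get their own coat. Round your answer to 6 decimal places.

Choose which 9 of the 11 are fixed: C(11,9) = 55 ways.
The remaining 2 must have no fixed point: D(2) = 1.
P = 55·1/39916800 = 1/725760 ≈ 0.000001.

0.000001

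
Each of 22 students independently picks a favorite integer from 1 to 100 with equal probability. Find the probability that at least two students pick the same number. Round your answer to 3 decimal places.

0.918

It's easier to compute the probability that all 22 are distinct.
P(all distinct) = 100/100 · 99/100 · ··· · 79/100 ≈ 0.082.
So the probability of at least one match is 1 − 0.082 = 0.918.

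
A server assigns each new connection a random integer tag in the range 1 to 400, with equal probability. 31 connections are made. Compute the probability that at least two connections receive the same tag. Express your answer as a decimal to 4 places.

0.6968

It's easier to compute the probability that all 31 are distinct.
P(all distinct) = 400/400 · 399/400 · ··· · 370/400 ≈ 0.3032.
So the probability of at least one match is 1 − 0.3032 = 0.6968.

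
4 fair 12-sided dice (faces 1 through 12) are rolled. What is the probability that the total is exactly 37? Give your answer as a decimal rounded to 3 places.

There are 12^4 = 20736 equally likely outcomes.
The number of ordered 4-tuples from {1,…,12} summing to 37 is 364.
P(sum = 37) = 364/20736 = 91/5184 ≈ 0.018.

0.018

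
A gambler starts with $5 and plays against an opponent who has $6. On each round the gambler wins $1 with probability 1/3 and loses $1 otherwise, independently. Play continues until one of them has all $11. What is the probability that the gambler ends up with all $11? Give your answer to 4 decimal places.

Let r = q/p = (2/3)/(1/3) = 2. The recurrence P(i) = p·P(i+1) + q·P(i−1) with P(0)=0, P(11)=1 gives P(i) = (1 − r^i)/(1 − r^11).
P(5) = (1 − (2)^5) / (1 − (2)^11) = 31/2047 ≈ 0.0151.

0.0151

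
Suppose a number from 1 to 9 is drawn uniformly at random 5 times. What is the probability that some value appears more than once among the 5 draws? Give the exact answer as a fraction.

1627/2187

P(all 5 different) = 9/9 · 8/9 · ··· · 5/9 = 560/2187.
P(at least two equal) = 1 − 560/2187 = 1627/2187.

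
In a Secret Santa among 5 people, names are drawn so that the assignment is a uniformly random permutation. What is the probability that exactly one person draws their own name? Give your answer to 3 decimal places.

Choose which one is fixed: C(5,1) = 5 ways.
The remaining 4 must have no fixed point: D(4) = 9.
P = 5·9/120 = 3/8 ≈ 0.375.

0.375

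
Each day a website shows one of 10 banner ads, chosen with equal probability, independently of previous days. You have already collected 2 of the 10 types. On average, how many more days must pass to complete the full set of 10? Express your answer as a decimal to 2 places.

27.18

Starting from 2 distinct types, each trial gives a new one with probability (10−i)/10 when i types are held, so the wait for the next new type is 10/(10−i).
E = 10/8 + 10/7 + 10/6 + 10/5 + 10/4 + 10/3 + 10/2 + 10/1 = 761/28 ≈ 27.18.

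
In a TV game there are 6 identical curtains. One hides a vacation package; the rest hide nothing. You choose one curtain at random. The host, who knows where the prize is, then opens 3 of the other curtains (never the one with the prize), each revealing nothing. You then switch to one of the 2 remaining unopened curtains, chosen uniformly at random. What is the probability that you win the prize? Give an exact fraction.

5/12

Your original curtain holds the prize with probability 1/6, so the other 5 collectively hold it with probability 5/6.
The host can always find 3 empty curtains to open, so the reveals don't change that 5/6; it is now spread over the 2 remaining unopened curtains.
P(win by switching) = (5/6) · (1/2) = 5/12.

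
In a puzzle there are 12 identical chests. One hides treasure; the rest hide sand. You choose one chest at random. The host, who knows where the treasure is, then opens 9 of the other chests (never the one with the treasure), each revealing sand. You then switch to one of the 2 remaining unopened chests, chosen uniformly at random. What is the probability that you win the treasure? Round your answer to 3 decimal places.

0.458

Your original chest holds the treasure with probability 1/12, so the other 11 collectively hold it with probability 11/12.
The host can always find 9 empty chests to open, so the reveals don't change that 11/12; it is now spread over the 2 remaining unopened chests.
P(win by switching) = (11/12) · (1/2) = 11/24 ≈ 0.458.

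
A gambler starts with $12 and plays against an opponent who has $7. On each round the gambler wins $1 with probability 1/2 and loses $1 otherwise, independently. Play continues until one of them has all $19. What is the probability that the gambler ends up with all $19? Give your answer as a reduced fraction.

12/19

With a fair step, P(i) = ½P(i−1) + ½P(i+1) with P(0)=0, P(19)=1 has the linear solution P(i) = i/19.
P(12) = 12/19.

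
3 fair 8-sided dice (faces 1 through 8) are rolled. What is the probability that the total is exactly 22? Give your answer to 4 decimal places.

0.0117

There are 8^3 = 512 equally likely outcomes.
The number of ordered 3-tuples from {1,…,8} summing to 22 is 6.
P(sum = 22) = 6/512 = 3/256 ≈ 0.0117.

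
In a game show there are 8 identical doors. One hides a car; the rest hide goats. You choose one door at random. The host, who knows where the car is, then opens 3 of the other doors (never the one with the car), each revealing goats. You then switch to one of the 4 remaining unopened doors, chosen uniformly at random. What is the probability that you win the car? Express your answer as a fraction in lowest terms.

Your original door holds the car with probability 1/8, so the other 7 collectively hold it with probability 7/8.
The host can always find 3 empty doors to open, so the reveals don't change that 7/8; it is now spread over the 4 remaining unopened doors.
P(win by switching) = (7/8) · (1/4) = 7/32.

7/32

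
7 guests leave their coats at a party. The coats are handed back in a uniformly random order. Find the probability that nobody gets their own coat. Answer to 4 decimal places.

This is the derangement probability: permutations of 7 with no fixed point.
D(7) = 7! · (1 − 1/1! + 1/2! − ··· + (−1)^7/7!) = 1854.
P = 1854/5040 = 103/280 ≈ 0.3679.

0.3679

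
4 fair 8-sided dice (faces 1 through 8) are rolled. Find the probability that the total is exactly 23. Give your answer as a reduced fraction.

51/1024

There are 8^4 = 4096 equally likely outcomes.
The number of ordered 4-tuples from {1,…,8} summing to 23 is 204.
P(sum = 23) = 204/4096 = 51/1024.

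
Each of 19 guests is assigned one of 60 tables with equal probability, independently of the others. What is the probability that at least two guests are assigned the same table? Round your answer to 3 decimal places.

0.959

It's easier to compute the probability that all 19 are distinct.
P(all distinct) = 60/60 · 59/60 · ··· · 42/60 ≈ 0.041.
So the probability of at least one match is 1 − 0.041 = 0.959.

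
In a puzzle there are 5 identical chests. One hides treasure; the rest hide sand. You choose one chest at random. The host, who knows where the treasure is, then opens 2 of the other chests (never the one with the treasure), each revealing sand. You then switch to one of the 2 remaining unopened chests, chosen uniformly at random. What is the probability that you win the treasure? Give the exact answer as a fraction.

2/5

Your original chest holds the treasure with probability 1/5, so the other 4 collectively hold it with probability 4/5.
The host can always find 2 empty chests to open, so the reveals don't change that 4/5; it is now spread over the 2 remaining unopened chests.
P(win by switching) = (4/5) · (1/2) = 2/5.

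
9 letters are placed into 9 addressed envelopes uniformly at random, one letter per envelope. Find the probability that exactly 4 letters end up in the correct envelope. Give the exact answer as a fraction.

Choose which 4 of the 9 are fixed: C(9,4) = 126 ways.
The remaining 5 must have no fixed point: D(5) = 44.
P = 126·44/362880 = 11/720.

11/720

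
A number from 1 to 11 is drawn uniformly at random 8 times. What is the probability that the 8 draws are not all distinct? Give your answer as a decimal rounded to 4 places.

P(all 8 different) = 11/11 · 10/11 · ··· · 4/11 ≈ 0.0310.
P(at least two equal) = 1 − 0.0310 = 0.9690.

0.9690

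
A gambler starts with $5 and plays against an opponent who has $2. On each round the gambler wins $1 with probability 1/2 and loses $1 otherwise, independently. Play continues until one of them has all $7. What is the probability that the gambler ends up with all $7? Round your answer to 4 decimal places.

With a fair step, P(i) = ½P(i−1) + ½P(i+1) with P(0)=0, P(7)=1 has the linear solution P(i) = i/7.
P(5) = 5/7 ≈ 0.7143.

0.7143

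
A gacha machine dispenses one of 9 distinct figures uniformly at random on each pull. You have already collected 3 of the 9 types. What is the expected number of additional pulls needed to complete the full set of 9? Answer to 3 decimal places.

22.050

Starting from 3 distinct types, each trial gives a new one with probability (9−i)/9 when i types are held, so the wait for the next new type is 9/(9−i).
E = 9/6 + 9/5 + 9/4 + 9/3 + 9/2 + 9/1 = 441/20 ≈ 22.050.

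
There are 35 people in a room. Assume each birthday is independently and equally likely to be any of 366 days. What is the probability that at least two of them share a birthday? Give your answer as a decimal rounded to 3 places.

It's easier to compute the probability that all 35 are distinct.
P(all distinct) = 366/366 · 365/366 · ··· · 332/366 ≈ 0.187.
So the probability of at least one match is 1 − 0.187 = 0.813.

0.813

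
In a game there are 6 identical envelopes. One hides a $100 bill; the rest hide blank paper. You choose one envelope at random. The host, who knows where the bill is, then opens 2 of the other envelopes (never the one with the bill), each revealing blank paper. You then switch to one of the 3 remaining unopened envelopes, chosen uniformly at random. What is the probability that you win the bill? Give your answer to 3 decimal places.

0.278

Your original envelope holds the bill with probability 1/6, so the other 5 collectively hold it with probability 5/6.
The host can always find 2 empty envelopes to open, so the reveals don't change that 5/6; it is now spread over the 3 remaining unopened envelopes.
P(win by switching) = (5/6) · (1/3) = 5/18 ≈ 0.278.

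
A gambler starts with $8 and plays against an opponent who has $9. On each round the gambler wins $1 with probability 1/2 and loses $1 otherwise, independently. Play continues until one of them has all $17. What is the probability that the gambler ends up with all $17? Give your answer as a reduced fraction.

8/17

With a fair step, P(i) = ½P(i−1) + ½P(i+1) with P(0)=0, P(17)=1 has the linear solution P(i) = i/17.
P(8) = 8/17.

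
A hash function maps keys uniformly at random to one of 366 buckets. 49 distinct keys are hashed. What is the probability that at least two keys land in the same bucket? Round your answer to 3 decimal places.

It's easier to compute the probability that all 49 are distinct.
P(all distinct) = 366/366 · 365/366 · ··· · 318/366 ≈ 0.035.
So the probability of at least one match is 1 − 0.035 = 0.965.

0.965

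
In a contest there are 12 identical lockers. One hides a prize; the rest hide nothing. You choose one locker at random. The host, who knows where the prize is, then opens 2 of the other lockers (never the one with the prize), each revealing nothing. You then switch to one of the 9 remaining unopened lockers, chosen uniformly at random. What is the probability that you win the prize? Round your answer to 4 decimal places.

0.1019

Your original locker holds the prize with probability 1/12, so the other 11 collectively hold it with probability 11/12.
The host can always find 2 empty lockers to open, so the reveals don't change that 11/12; it is now spread over the 9 remaining unopened lockers.
P(win by switching) = (11/12) · (1/9) = 11/108 ≈ 0.1019.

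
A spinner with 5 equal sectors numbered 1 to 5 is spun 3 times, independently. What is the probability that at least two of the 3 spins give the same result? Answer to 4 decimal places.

P(all 3 different) = 5/5 · 4/5 · ··· · 3/5 ≈ 0.4800.
P(at least two equal) = 1 − 0.4800 = 0.5200.

0.5200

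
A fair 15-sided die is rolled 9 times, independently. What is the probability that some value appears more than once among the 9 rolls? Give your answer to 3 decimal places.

P(all 9 different) = 15/15 · 14/15 · ··· · 7/15 ≈ 0.047.
P(at least two equal) = 1 − 0.047 = 0.953.

0.953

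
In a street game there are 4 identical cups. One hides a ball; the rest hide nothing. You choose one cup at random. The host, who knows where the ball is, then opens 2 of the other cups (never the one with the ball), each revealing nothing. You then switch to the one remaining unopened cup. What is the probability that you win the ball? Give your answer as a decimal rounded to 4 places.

0.7500

Your original cup holds the ball with probability 1/4, so the other 3 collectively hold it with probability 3/4.
The host can always find 2 empty cups to open, so the reveals don't change that 3/4; it is now spread over the 1 remaining unopened cup.
P(win by switching) = (3/4) · (1/1) = 3/4 ≈ 0.7500.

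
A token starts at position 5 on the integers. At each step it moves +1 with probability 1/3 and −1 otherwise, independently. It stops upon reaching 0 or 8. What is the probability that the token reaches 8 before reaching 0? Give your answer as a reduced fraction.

31/255

Let r = q/p = (2/3)/(1/3) = 2. The recurrence P(i) = p·P(i+1) + q·P(i−1) with P(0)=0, P(8)=1 gives P(i) = (1 − r^i)/(1 − r^8).
P(5) = (1 − (2)^5) / (1 − (2)^8) = 31/255.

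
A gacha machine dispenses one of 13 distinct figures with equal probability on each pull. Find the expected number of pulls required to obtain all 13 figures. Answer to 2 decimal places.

After i distinct types are collected, each trial gives a new one with probability (13−i)/13, so the expected wait for the next new type is 13/(13−i).
E = 13/13 + 13/12 + 13/11 + 13/10 + 13/9 + 13/8 + 13/7 + 13/6 + 13/5 + 13/4 + 13/3 + 13/2 + 13/1 = 1145993/27720 ≈ 41.34.

41.34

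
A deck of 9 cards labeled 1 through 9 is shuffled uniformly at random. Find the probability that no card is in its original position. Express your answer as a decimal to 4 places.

0.3679

This is the derangement probability: permutations of 9 with no fixed point.
D(9) = 9! · (1 − 1/1! + 1/2! − ··· + (−1)^9/9!) = 133496.
P = 133496/362880 = 16687/45360 ≈ 0.3679.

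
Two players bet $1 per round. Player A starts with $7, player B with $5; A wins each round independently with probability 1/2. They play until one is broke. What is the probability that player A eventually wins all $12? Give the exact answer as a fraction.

With a fair step, P(i) = ½P(i−1) + ½P(i+1) with P(0)=0, P(12)=1 has the linear solution P(i) = i/12.
P(7) = 7/12.

7/12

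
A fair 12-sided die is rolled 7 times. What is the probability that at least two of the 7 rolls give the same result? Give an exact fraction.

3071/3456

P(all 7 different) = 12/12 · 11/12 · ··· · 6/12 = 385/3456.
P(at least two equal) = 1 − 385/3456 = 3071/3456.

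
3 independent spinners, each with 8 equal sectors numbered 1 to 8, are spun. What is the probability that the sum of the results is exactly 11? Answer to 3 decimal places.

0.082

There are 8^3 = 512 equally likely outcomes.
The number of ordered 3-tuples from {1,…,8} summing to 11 is 42.
P(sum = 11) = 42/512 = 21/256 ≈ 0.082.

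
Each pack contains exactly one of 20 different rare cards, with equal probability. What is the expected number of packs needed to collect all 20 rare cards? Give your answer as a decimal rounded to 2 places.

After i distinct types are collected, each trial gives a new one with probability (20−i)/20, so the expected wait for the next new type is 20/(20−i).
E = 20/20 + 20/19 + 20/18 + 20/17 + 20/16 + 20/15 + 20/14 + 20/13 + 20/12 + 20/11 + 20/10 + 20/9 + 20/8 + 20/7 + 20/6 + 20/5 + 20/4 + 20/3 + 20/2 + 20/1 = 279175675/3879876 ≈ 71.95.

71.95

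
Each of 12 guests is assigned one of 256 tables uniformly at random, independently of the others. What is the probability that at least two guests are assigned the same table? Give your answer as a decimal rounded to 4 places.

0.2303

It's easier to compute the probability that all 12 are distinct.
P(all distinct) = 256/256 · 255/256 · ··· · 245/256 ≈ 0.7697.
So the probability of at least one match is 1 − 0.7697 = 0.2303.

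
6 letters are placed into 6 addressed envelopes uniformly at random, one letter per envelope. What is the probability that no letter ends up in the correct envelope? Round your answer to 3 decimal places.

This is the derangement probability: permutations of 6 with no fixed point.
D(6) = 6! · (1 − 1/1! + 1/2! − ··· + (−1)^6/6!) = 265.
P = 265/720 = 53/144 ≈ 0.368.

0.368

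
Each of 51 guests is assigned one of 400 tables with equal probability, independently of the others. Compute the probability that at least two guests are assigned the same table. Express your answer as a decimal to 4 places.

It's easier to compute the probability that all 51 are distinct.
P(all distinct) = 400/400 · 399/400 · ··· · 350/400 ≈ 0.0358.
So the probability of at least one match is 1 − 0.0358 = 0.9642.

0.9642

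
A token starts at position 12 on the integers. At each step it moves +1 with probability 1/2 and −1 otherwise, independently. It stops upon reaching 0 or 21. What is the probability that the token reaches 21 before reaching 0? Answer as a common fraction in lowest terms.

With a fair step, P(i) = ½P(i−1) + ½P(i+1) with P(0)=0, P(21)=1 has the linear solution P(i) = i/21.
P(12) = 12/21 = 4/7.

4/7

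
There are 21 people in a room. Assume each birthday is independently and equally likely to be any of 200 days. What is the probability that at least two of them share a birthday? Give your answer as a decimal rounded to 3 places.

It's easier to compute the probability that all 21 are distinct.
P(all distinct) = 200/200 · 199/200 · ··· · 180/200 ≈ 0.337.
So the probability of at least one match is 1 − 0.337 = 0.663.

0.663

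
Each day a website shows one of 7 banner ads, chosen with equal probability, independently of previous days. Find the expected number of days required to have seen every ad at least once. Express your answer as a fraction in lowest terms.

After i distinct types are collected, each trial gives a new one with probability (7−i)/7, so the expected wait for the next new type is 7/(7−i).
E = 7/7 + 7/6 + 7/5 + 7/4 + 7/3 + 7/2 + 7/1 = 363/20.

363/20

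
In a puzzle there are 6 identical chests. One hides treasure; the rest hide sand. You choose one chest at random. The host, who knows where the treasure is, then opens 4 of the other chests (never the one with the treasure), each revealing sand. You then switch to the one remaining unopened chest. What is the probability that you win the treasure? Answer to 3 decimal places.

0.833

Your original chest holds the treasure with probability 1/6, so the other 5 collectively hold it with probability 5/6.
The host can always find 4 empty chests to open, so the reveals don't change that 5/6; it is now spread over the 1 remaining unopened chest.
P(win by switching) = (5/6) · (1/1) = 5/6 ≈ 0.833.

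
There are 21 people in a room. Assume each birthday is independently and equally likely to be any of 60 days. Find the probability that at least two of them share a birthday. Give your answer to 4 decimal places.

It's easier to compute the probability that all 21 are distinct.
P(all distinct) = 60/60 · 59/60 · ··· · 40/60 ≈ 0.0186.
So the probability of at least one match is 1 − 0.0186 = 0.9814.

0.9814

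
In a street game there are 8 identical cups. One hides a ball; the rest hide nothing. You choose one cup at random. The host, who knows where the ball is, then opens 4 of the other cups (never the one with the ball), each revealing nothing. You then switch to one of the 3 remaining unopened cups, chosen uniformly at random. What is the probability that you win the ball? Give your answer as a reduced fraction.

7/24

Your original cup holds the ball with probability 1/8, so the other 7 collectively hold it with probability 7/8.
The host can always find 4 empty cups to open, so the reveals don't change that 7/8; it is now spread over the 3 remaining unopened cups.
P(win by switching) = (7/8) · (1/3) = 7/24.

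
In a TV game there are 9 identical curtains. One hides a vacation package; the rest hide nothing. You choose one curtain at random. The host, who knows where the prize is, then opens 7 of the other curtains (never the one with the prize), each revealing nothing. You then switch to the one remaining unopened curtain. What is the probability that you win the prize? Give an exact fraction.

8/9

Your original curtain holds the prize with probability 1/9, so the other 8 collectively hold it with probability 8/9.
The host can always find 7 empty curtains to open, so the reveals don't change that 8/9; it is now spread over the 1 remaining unopened curtain.
P(win by switching) = (8/9) · (1/1) = 8/9.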